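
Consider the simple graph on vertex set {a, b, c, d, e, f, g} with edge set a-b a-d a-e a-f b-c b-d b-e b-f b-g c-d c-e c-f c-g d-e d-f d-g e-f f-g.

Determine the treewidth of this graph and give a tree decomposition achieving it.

Each bag holds 5 vertices, so the decomposition has width 4, which upper-bounds the treewidth. For the lower bound, the 5 vertices {b, c, d, f, g} are pairwise adjacent, and any tree decomposition puts a clique entirely inside one bag — forcing width ≥ 4. Combining the bounds, tw(G) = 4.

Treewidth 4.
One such decomposition:
Bags: B1 = {b, c, d, e, f}  B2 = {a, b, d, e, f}  B3 = {b, c, d, f, g}
Tree: B1–B2, B1–B3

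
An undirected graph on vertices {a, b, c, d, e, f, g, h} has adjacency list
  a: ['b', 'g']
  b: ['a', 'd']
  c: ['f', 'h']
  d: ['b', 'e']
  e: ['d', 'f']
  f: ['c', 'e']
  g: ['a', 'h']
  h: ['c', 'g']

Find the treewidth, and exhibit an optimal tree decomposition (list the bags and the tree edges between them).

The largest bag has 3 vertices, giving width 2; this decomposition certifies tw(G) ≤ 2. Since a–b–d–e–f–c–h–g–a is a cycle in G, G is not acyclic. Forests are exactly the graphs of treewidth ≤ 1, so tw(G) ≥ 2. Hence tw(G) = 2 exactly.

Treewidth 2.
Bags: B1 = {a, b, d}  B2 = {a, d, e}  B3 = {a, e, f}  B4 = {a, c, f}  B5 = {a, c, h}  B6 = {a, g, h}
Tree: B1–B2, B2–B3, B3–B4, B4–B5, B5–B6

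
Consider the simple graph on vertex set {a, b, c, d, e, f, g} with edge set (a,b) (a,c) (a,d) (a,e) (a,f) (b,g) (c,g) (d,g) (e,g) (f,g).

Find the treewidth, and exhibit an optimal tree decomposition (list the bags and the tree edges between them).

Every bag has size at most 3, so the width is 3 − 1 = 2 and tw(G) ≤ 2. The edges a–f–g–d–a form a cycle, so G is not a tree and its treewidth is at least 2. Therefore the treewidth is 2.

Treewidth 2.
One optimal decomposition is:
Bags: B1 = {a, f, g}  B2 = {a, d, g}  B3 = {a, c, g}  B4 = {a, e, g}  B5 = {a, b, g}
Tree: B1–B2, B2–B3, B3–B4, B4–B5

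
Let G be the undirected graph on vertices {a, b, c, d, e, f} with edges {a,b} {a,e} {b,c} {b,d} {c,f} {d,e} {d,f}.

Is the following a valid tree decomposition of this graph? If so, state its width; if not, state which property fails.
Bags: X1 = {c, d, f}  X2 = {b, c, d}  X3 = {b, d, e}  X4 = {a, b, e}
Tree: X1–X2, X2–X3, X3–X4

Vertex coverage: the bags together contain {a, b, c, d, e, f}, the full vertex set. Edge coverage: each edge of G has both endpoints in at least one bag. Running intersection: for every vertex, the bags containing it form a connected subtree. All three properties hold, so this is a valid tree decomposition of width max|bag| − 1 = 2, and hence tw(G) ≤ 2.

Yes; width 2.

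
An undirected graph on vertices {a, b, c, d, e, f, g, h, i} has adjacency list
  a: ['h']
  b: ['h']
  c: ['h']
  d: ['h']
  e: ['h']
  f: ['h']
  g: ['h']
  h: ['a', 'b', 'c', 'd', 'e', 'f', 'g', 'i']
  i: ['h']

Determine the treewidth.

A width-1 tree decomposition is:
Bags: B1 = {e, h}  B2 = {c, h}  B3 = {g, h}  B4 = {d, h}  B5 = {a, h}  B6 = {h, i}  B7 = {b, h}  B8 = {f, h}
Tree: B1–B2, B1–B3, B2–B4, B4–B5, B4–B6, B1–B7, B6–B8
The largest bag has 2 vertices, giving width 1; this decomposition certifies tw(G) ≤ 1. Since G has at least one edge (e.g. e–h), it is not an edgeless graph, so tw(G) ≥ 1. The upper and lower bounds meet at 1, so that is the treewidth.

1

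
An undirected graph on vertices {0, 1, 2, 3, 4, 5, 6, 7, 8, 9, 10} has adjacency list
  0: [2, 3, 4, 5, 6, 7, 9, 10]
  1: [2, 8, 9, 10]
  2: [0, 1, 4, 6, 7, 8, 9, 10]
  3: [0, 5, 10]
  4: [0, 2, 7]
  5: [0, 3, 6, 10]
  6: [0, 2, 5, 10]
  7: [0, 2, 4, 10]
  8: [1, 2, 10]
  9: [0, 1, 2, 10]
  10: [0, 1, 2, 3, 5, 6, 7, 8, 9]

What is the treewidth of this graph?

3

A width-3 tree decomposition is:
Bags: B1 = {0, 2, 9, 10}  B2 = {0, 2, 6, 10}  B3 = {0, 2, 7, 10}  B4 = {1, 2, 9, 10}  B5 = {0, 5, 6, 10}  B6 = {0, 3, 5, 10}  B7 = {1, 2, 8, 10}  B8 = {0, 2, 4, 7}
Tree: B1–B2, B2–B3, B1–B4, B2–B5, B5–B6, B4–B7, B3–B8
Each bag holds 4 vertices, so the decomposition has width 3, which upper-bounds the treewidth. For the lower bound, the 4 vertices {0, 2, 9, 10} are pairwise adjacent, and any tree decomposition puts a clique entirely inside one bag — forcing width ≥ 3. Combining the bounds, tw(G) = 3.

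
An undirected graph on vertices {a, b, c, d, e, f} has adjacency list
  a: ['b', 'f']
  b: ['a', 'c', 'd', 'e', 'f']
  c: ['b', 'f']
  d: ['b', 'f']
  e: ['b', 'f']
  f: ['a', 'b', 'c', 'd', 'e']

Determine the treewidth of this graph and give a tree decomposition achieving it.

Every bag has size at most 3, so the width is 3 − 1 = 2 and tw(G) ≤ 2. For the lower bound, the 3 vertices {b, d, f} are pairwise adjacent, and any tree decomposition puts a clique entirely inside one bag — forcing width ≥ 2. Combining the bounds, tw(G) = 2.

Treewidth 2.
One such decomposition:
Bags: B1 = {a, b, f}  B2 = {b, d, f}  B3 = {b, e, f}  B4 = {b, c, f}
Tree: B1–B2, B2–B3, B2–B4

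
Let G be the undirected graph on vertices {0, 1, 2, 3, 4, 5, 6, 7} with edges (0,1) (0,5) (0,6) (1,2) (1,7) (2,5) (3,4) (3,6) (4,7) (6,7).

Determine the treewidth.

2

A width-2 tree decomposition is:
Bags: B1 = {1, 2, 5}  B2 = {0, 1, 5}  B3 = {0, 1, 7}  B4 = {0, 6, 7}  B5 = {4, 6, 7}  B6 = {3, 4, 6}
Tree: B1–B2, B2–B3, B3–B4, B4–B5, B5–B6
The largest bag has 3 vertices, giving width 2; this decomposition certifies tw(G) ≤ 2. The edges 2–5–0–1–2 form a cycle, so G is not a tree and its treewidth is at least 2. Combining the bounds, tw(G) = 2.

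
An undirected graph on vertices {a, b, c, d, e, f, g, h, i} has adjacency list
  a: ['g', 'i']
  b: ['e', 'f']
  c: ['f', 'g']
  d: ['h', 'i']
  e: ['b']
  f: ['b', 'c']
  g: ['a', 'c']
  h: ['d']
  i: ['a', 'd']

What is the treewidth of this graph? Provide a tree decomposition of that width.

Every bag has size at most 2, so the width is 2 − 1 = 1 and tw(G) ≤ 1. G has an edge, so its treewidth is at least 1. Therefore the treewidth is 1.

Treewidth 1.
One such decomposition:
Bags: B1 = {b, e}  B2 = {b, f}  B3 = {c, f}  B4 = {c, g}  B5 = {a, g}  B6 = {a, i}  B7 = {d, i}  B8 = {d, h}
Tree: B1–B2, B2–B3, B3–B4, B4–B5, B5–B6, B6–B7, B7–B8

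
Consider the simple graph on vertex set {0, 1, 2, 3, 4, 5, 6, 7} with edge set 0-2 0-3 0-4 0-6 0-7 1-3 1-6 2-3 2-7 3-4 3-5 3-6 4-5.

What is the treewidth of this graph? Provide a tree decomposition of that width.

Treewidth 2.
One such decomposition:
Bags: B1 = {0, 2, 3}  B2 = {0, 3, 4}  B3 = {0, 3, 6}  B4 = {1, 3, 6}  B5 = {0, 2, 7}  B6 = {3, 4, 5}
Tree: B1–B2, B2–B3, B3–B4, B1–B5, B2–B6

Each bag holds 3 vertices, so the decomposition has width 2, which upper-bounds the treewidth. For the lower bound, the 3 vertices {0, 2, 3} are pairwise adjacent, and any tree decomposition puts a clique entirely inside one bag — forcing width ≥ 2. Combining the bounds, tw(G) = 2.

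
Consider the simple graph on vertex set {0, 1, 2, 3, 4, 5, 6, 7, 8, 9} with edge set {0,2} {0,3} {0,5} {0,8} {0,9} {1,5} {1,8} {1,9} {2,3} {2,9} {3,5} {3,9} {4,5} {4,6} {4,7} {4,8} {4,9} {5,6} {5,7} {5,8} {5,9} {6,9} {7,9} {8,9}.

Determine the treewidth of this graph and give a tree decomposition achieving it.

Treewidth 3.
Bags: B1 = {4, 5, 8, 9}  B2 = {4, 5, 6, 9}  B3 = {0, 5, 8, 9}  B4 = {1, 5, 8, 9}  B5 = {4, 5, 7, 9}  B6 = {0, 3, 5, 9}  B7 = {0, 2, 3, 9}
Tree: B1–B2, B1–B3, B1–B4, B1–B5, B3–B6, B6–B7

Every bag has size at most 4, so the width is 4 − 1 = 3 and tw(G) ≤ 3. On the other hand G contains the 4-clique {0, 2, 3, 9}. A clique must lie in a single bag of any decomposition, so no decomposition can have width below 3. Therefore the treewidth is 3.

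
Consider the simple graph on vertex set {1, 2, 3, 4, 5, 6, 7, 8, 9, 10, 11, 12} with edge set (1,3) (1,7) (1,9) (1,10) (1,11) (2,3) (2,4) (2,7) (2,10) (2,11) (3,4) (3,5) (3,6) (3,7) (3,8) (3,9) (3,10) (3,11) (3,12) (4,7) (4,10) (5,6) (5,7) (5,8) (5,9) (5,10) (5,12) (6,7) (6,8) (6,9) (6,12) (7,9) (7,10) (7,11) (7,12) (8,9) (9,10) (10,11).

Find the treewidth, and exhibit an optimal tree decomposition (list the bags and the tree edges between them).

Each bag holds 5 vertices, so the decomposition has width 4, which upper-bounds the treewidth. On the other hand G contains the 5-clique {3, 5, 6, 8, 9}. A clique must lie in a single bag of any decomposition, so no decomposition can have width below 4. Combining the bounds, tw(G) = 4.

Treewidth 4.
One such decomposition:
Bags: B1 = {1, 3, 7, 10, 11}  B2 = {1, 3, 7, 9, 10}  B3 = {3, 5, 7, 9, 10}  B4 = {2, 3, 7, 10, 11}  B5 = {2, 3, 4, 7, 10}  B6 = {3, 5, 6, 7, 9}  B7 = {3, 5, 6, 8, 9}  B8 = {3, 5, 6, 7, 12}
Tree: B1–B2, B2–B3, B1–B4, B4–B5, B3–B6, B6–B7, B6–B8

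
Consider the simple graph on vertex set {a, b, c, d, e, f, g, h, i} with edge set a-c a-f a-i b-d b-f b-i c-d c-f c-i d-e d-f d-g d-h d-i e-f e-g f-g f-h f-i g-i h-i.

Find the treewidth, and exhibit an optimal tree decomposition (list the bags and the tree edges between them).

Treewidth 3.
One optimal decomposition is:
Bags: B1 = {c, d, f, i}  B2 = {b, d, f, i}  B3 = {d, f, h, i}  B4 = {d, f, g, i}  B5 = {d, e, f, g}  B6 = {a, c, f, i}
Tree: B1–B2, B1–B3, B2–B4, B4–B5, B1–B6

The largest bag has 4 vertices, giving width 3; this decomposition certifies tw(G) ≤ 3. On the other hand G contains the 4-clique {d, e, f, g}. A clique must lie in a single bag of any decomposition, so no decomposition can have width below 3. Combining the bounds, tw(G) = 3.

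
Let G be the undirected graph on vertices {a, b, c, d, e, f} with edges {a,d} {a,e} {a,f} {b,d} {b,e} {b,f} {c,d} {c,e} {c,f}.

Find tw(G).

3

A width-3 tree decomposition is:
Bags: B1 = {a, b, c, d}  B2 = {a, b, c, f}  B3 = {a, b, c, e}
Tree: B1–B2, B2–B3
Every bag has size at most 4, so the width is 4 − 1 = 3 and tw(G) ≤ 3. For the lower bound: the 4 vertex sets {c,d}, {b,f}, {a}, {e} are disjoint, each induces a connected subgraph, and every pair is joined by at least one edge of G. Contracting each set to a single vertex therefore yields K_{4} as a minor, and since treewidth is minor-monotone, tw(G) ≥ tw(K_{4}) = 3. Combining the bounds, tw(G) = 3.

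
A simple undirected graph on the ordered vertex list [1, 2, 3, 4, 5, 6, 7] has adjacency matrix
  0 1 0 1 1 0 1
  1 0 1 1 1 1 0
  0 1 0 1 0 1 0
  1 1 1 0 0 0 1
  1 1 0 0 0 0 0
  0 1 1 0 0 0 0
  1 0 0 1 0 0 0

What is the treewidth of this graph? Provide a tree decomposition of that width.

Treewidth 2.
Bags: B1 = {1, 2, 4}  B2 = {1, 2, 5}  B3 = {2, 3, 4}  B4 = {2, 3, 6}  B5 = {1, 4, 7}
Tree: B1–B2, B1–B3, B3–B4, B1–B5

Each bag holds 3 vertices, so the decomposition has width 2, which upper-bounds the treewidth. Conversely, {1, 2, 4} is a clique of size 3, and the vertices of any clique must share a bag in every tree decomposition; so some bag has ≥ 3 vertices and tw(G) ≥ 2. Combining the bounds, tw(G) = 2.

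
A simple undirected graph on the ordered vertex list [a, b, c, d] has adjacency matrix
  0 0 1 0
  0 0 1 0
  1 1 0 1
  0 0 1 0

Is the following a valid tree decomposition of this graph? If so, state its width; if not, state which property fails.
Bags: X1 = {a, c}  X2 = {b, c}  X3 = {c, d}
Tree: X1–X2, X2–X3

Yes; width 1.

Every vertex of G appears in some bag (union = {a, b, c, d}); every edge is covered by a bag; and for each vertex v the set of bags containing v is connected in the bag tree. The decomposition is therefore valid. The largest bag has 2 vertices, so the width is 1.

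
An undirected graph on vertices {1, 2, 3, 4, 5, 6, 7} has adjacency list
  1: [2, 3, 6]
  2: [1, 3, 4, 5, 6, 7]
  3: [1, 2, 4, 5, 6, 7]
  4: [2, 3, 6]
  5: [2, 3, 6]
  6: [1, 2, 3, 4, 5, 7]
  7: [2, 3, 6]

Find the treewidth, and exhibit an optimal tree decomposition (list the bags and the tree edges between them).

Treewidth 3.
Bags: B1 = {2, 3, 6, 7}  B2 = {2, 3, 5, 6}  B3 = {2, 3, 4, 6}  B4 = {1, 2, 3, 6}
Tree: B1–B2, B2–B3, B2–B4

Every bag has size at most 4, so the width is 4 − 1 = 3 and tw(G) ≤ 3. Conversely, {1, 2, 3, 6} is a clique of size 4, and the vertices of any clique must share a bag in every tree decomposition; so some bag has ≥ 4 vertices and tw(G) ≥ 3. The upper and lower bounds meet at 3, so that is the treewidth.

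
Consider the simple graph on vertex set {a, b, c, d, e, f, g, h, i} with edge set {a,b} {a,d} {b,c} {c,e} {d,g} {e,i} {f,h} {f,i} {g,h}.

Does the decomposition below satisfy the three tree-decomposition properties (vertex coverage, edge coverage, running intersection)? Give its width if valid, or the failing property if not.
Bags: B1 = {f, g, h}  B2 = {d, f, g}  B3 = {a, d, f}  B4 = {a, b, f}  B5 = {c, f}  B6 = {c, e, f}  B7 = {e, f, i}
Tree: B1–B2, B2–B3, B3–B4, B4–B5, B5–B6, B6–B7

A tree decomposition must satisfy three properties: every vertex lies in some bag; for every edge, both endpoints lie together in some bag; and for every vertex, the bags containing it form a connected subtree. Here edge (b,c) lies in no bag, so the decomposition is invalid.

No — edge (b,c) lies in no bag.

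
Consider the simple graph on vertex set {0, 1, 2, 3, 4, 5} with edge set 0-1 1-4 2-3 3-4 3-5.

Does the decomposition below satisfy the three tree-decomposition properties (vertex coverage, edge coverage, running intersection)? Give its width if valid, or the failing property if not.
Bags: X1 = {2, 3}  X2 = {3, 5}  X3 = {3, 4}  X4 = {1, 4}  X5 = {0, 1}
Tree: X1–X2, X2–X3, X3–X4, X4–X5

Yes; width 1.

Every vertex of G appears in some bag (union = {0, 1, 2, 3, 4, 5}); every edge is covered by a bag; and for each vertex v the set of bags containing v is connected in the bag tree. The decomposition is therefore valid. The largest bag has 2 vertices, so the width is 1.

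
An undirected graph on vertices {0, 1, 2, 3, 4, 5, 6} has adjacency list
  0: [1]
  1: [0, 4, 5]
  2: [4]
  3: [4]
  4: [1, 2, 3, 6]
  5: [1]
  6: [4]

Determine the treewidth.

A width-1 tree decomposition is:
Bags: B1 = {2, 4}  B2 = {4, 6}  B3 = {3, 4}  B4 = {1, 4}  B5 = {0, 1}  B6 = {1, 5}
Tree: B1–B2, B2–B3, B3–B4, B4–B5, B5–B6
Each bag holds 2 vertices, so the decomposition has width 1, which upper-bounds the treewidth. G has an edge, so its treewidth is at least 1. Therefore the treewidth is 1.

1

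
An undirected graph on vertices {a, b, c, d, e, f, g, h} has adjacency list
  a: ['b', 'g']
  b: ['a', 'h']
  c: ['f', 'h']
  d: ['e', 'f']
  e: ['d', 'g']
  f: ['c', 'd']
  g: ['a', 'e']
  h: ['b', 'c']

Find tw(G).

2

A width-2 tree decomposition is:
Bags: B1 = {a, e, g}  B2 = {a, d, e}  B3 = {a, d, f}  B4 = {a, c, f}  B5 = {a, c, h}  B6 = {a, b, h}
Tree: B1–B2, B2–B3, B3–B4, B4–B5, B5–B6
Each bag holds 3 vertices, so the decomposition has width 2, which upper-bounds the treewidth. The edges a–g–e–d–f–c–h–b–a form a cycle, so G is not a tree and its treewidth is at least 2. Combining the bounds, tw(G) = 2.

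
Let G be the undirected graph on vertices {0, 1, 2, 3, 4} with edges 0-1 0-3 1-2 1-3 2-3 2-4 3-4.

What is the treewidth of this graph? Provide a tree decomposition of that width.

Treewidth 2.
One optimal decomposition is:
Bags: B1 = {1, 2, 3}  B2 = {0, 1, 3}  B3 = {2, 3, 4}
Tree: B1–B2, B1–B3

Each bag holds 3 vertices, so the decomposition has width 2, which upper-bounds the treewidth. For the lower bound, the 3 vertices {0, 1, 3} are pairwise adjacent, and any tree decomposition puts a clique entirely inside one bag — forcing width ≥ 2. Therefore the treewidth is 2.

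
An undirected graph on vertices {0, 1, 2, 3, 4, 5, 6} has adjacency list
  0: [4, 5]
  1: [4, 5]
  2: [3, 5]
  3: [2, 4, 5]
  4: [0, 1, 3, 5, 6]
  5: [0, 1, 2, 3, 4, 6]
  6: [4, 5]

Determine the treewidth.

A width-2 tree decomposition is:
Bags: B1 = {3, 4, 5}  B2 = {2, 3, 5}  B3 = {1, 4, 5}  B4 = {4, 5, 6}  B5 = {0, 4, 5}
Tree: B1–B2, B1–B3, B3–B4, B4–B5
The largest bag has 3 vertices, giving width 2; this decomposition certifies tw(G) ≤ 2. For the lower bound, the 3 vertices {2, 3, 5} are pairwise adjacent, and any tree decomposition puts a clique entirely inside one bag — forcing width ≥ 2. Therefore the treewidth is 2.

2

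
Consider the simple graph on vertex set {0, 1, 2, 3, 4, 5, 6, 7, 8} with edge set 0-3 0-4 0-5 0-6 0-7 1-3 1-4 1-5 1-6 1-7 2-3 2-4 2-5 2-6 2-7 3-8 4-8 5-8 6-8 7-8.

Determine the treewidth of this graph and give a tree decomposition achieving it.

Treewidth 4.
Bags: B1 = {0, 1, 2, 5, 8}  B2 = {0, 1, 2, 3, 8}  B3 = {0, 1, 2, 6, 8}  B4 = {0, 1, 2, 4, 8}  B5 = {0, 1, 2, 7, 8}
Tree: B1–B2, B2–B3, B3–B4, B4–B5

Every bag has size at most 5, so the width is 5 − 1 = 4 and tw(G) ≤ 4. For the lower bound: the 5 vertex sets {1,5}, {0,3}, {6,8}, {2}, {4} are disjoint, each induces a connected subgraph, and every pair is joined by at least one edge of G. Contracting each set to a single vertex therefore yields K_{5} as a minor, and since treewidth is minor-monotone, tw(G) ≥ tw(K_{5}) = 4. Combining the bounds, tw(G) = 4.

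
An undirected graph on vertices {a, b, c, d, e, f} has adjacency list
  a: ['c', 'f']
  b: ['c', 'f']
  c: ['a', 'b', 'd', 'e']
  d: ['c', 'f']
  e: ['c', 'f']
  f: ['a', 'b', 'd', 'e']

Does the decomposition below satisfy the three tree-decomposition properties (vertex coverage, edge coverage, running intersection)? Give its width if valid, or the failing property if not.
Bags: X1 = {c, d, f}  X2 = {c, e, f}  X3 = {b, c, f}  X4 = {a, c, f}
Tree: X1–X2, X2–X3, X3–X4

Yes; width 2.

Checking the three conditions: (i) the bags cover all of {a, b, c, d, e, f}; (ii) for each edge, some bag contains both endpoints; (iii) the bags containing any fixed vertex form a subtree. All hold, so the decomposition is valid with width 3 − 1 = 2.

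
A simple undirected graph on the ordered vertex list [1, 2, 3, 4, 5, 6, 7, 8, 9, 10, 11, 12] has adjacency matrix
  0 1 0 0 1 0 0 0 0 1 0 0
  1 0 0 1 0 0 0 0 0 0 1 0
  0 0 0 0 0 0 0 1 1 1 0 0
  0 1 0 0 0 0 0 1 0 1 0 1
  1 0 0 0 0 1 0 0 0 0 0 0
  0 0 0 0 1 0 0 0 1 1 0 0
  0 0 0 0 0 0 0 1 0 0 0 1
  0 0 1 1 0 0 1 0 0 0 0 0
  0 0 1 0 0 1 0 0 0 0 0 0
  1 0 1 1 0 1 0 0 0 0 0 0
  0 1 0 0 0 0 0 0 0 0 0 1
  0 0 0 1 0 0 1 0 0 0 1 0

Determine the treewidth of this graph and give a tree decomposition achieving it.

Treewidth 3.
Bags: B1 = {2, 7, 11, 12}  B2 = {2, 4, 7, 12}  B3 = {2, 4, 7, 8}  B4 = {1, 2, 4, 8}  B5 = {1, 4, 8, 10}  B6 = {1, 3, 8, 10}  B7 = {1, 3, 5, 10}  B8 = {3, 5, 6, 10}  B9 = {3, 5, 6, 9}
Tree: B1–B2, B2–B3, B3–B4, B4–B5, B5–B6, B6–B7, B7–B8, B8–B9

The largest bag has 4 vertices, giving width 3; this decomposition certifies tw(G) ≤ 3. For the lower bound: the 4 vertex sets {7,11,12}, {2}, {4}, {1,3,8,10} are disjoint, each induces a connected subgraph, and every pair is joined by at least one edge of G. Contracting each set to a single vertex therefore yields K_{4} as a minor, and since treewidth is minor-monotone, tw(G) ≥ tw(K_{4}) = 3. Hence tw(G) = 3 exactly.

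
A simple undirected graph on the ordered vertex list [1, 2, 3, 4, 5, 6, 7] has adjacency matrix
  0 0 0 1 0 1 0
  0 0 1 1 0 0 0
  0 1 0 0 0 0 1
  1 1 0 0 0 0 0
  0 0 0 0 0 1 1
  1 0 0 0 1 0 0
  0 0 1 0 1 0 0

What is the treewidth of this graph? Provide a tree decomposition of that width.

Treewidth 2.
One optimal decomposition is:
Bags: B1 = {5, 6, 7}  B2 = {3, 6, 7}  B3 = {2, 3, 6}  B4 = {2, 4, 6}  B5 = {1, 4, 6}
Tree: B1–B2, B2–B3, B3–B4, B4–B5

Each bag holds 3 vertices, so the decomposition has width 2, which upper-bounds the treewidth. Since 6–5–7–3–2–4–1–6 is a cycle in G, G is not acyclic. Forests are exactly the graphs of treewidth ≤ 1, so tw(G) ≥ 2. The upper and lower bounds meet at 2, so that is the treewidth.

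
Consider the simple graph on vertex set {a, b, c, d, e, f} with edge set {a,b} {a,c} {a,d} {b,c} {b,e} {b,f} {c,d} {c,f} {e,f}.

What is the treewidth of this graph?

2

A width-2 tree decomposition is:
Bags: B1 = {b, e, f}  B2 = {b, c, f}  B3 = {a, b, c}  B4 = {a, c, d}
Tree: B1–B2, B2–B3, B3–B4
Every bag has size at most 3, so the width is 3 − 1 = 2 and tw(G) ≤ 2. Conversely, {b, e, f} is a clique of size 3, and the vertices of any clique must share a bag in every tree decomposition; so some bag has ≥ 3 vertices and tw(G) ≥ 2. Combining the bounds, tw(G) = 2.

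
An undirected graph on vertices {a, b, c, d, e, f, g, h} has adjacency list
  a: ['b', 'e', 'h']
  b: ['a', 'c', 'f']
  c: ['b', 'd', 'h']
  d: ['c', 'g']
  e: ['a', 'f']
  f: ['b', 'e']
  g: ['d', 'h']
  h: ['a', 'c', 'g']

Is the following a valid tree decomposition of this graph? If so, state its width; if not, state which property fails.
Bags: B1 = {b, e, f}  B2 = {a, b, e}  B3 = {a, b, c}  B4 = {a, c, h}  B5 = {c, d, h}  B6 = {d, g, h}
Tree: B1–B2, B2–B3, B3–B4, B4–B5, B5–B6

Checking the three conditions: (i) the bags cover all of {a, b, c, d, e, f, g, h}; (ii) for each edge, some bag contains both endpoints; (iii) the bags containing any fixed vertex form a subtree. All hold, so the decomposition is valid with width 3 − 1 = 2.

Yes; width 2.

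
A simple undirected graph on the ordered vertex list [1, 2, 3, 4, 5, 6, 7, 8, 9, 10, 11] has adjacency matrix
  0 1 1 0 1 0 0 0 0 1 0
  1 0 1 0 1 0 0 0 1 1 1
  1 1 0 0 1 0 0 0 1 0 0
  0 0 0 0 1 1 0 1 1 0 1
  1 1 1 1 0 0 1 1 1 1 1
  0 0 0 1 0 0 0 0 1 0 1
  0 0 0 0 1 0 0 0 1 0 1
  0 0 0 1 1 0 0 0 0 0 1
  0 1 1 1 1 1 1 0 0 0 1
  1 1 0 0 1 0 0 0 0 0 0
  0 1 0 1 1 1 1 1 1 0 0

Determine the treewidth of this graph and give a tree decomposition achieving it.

Treewidth 3.
One optimal decomposition is:
Bags: B1 = {2, 3, 5, 9}  B2 = {2, 5, 9, 11}  B3 = {4, 5, 9, 11}  B4 = {5, 7, 9, 11}  B5 = {4, 5, 8, 11}  B6 = {1, 2, 3, 5}  B7 = {1, 2, 5, 10}  B8 = {4, 6, 9, 11}
Tree: B1–B2, B2–B3, B2–B4, B3–B5, B1–B6, B6–B7, B3–B8

The largest bag has 4 vertices, giving width 3; this decomposition certifies tw(G) ≤ 3. On the other hand G contains the 4-clique {4, 5, 8, 11}. A clique must lie in a single bag of any decomposition, so no decomposition can have width below 3. The upper and lower bounds meet at 3, so that is the treewidth.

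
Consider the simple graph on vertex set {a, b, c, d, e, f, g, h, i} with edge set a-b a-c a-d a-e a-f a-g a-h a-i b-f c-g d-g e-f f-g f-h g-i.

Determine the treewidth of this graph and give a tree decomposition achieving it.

Treewidth 2.
Bags: B1 = {a, b, f}  B2 = {a, f, g}  B3 = {a, e, f}  B4 = {a, c, g}  B5 = {a, g, i}  B6 = {a, f, h}  B7 = {a, d, g}
Tree: B1–B2, B2–B3, B2–B4, B2–B5, B3–B6, B4–B7

Every bag has size at most 3, so the width is 3 − 1 = 2 and tw(G) ≤ 2. On the other hand G contains the 3-clique {a, d, g}. A clique must lie in a single bag of any decomposition, so no decomposition can have width below 2. The upper and lower bounds meet at 2, so that is the treewidth.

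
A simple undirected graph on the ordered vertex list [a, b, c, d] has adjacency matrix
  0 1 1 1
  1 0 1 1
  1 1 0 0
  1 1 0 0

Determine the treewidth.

2

A width-2 tree decomposition is:
Bags: B1 = {a, b, d}  B2 = {a, b, c}
Tree: B1–B2
The largest bag has 3 vertices, giving width 2; this decomposition certifies tw(G) ≤ 2. Conversely, {a, b, d} is a clique of size 3, and the vertices of any clique must share a bag in every tree decomposition; so some bag has ≥ 3 vertices and tw(G) ≥ 2. Therefore the treewidth is 2.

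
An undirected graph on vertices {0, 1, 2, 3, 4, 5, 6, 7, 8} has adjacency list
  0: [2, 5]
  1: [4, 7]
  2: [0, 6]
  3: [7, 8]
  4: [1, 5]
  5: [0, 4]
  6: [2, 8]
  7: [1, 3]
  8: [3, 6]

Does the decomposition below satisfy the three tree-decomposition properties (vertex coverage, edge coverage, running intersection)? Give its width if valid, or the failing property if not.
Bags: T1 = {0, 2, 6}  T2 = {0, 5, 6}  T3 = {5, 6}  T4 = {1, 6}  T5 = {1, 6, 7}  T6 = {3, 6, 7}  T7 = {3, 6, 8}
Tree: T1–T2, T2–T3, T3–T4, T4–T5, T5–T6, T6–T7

No — vertex 4 appears in no bag.

A tree decomposition must satisfy three properties: every vertex lies in some bag; for every edge, both endpoints lie together in some bag; and for every vertex, the bags containing it form a connected subtree. Here vertex 4 appears in no bag, so the decomposition is invalid.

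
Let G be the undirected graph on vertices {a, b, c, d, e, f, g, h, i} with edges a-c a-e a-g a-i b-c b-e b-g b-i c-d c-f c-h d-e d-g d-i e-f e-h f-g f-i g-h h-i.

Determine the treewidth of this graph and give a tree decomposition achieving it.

Each bag holds 5 vertices, so the decomposition has width 4, which upper-bounds the treewidth. For the lower bound: the 5 vertex sets {d,g}, {b,c}, {e,f}, {i}, {h} are disjoint, each induces a connected subgraph, and every pair is joined by at least one edge of G. Contracting each set to a single vertex therefore yields K_{5} as a minor, and since treewidth is minor-monotone, tw(G) ≥ tw(K_{5}) = 4. Combining the bounds, tw(G) = 4.

Treewidth 4.
One such decomposition:
Bags: B1 = {c, d, e, g, i}  B2 = {b, c, e, g, i}  B3 = {c, e, f, g, i}  B4 = {c, e, g, h, i}  B5 = {a, c, e, g, i}
Tree: B1–B2, B2–B3, B3–B4, B4–B5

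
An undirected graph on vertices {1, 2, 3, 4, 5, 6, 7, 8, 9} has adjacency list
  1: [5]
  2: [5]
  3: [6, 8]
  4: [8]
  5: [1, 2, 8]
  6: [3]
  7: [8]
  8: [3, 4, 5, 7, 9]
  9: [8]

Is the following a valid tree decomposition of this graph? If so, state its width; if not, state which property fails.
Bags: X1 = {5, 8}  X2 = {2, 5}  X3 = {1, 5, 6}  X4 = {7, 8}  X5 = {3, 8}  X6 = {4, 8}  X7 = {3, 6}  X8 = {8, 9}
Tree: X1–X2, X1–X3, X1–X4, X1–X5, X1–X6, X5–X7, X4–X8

No — bags containing vertex 6 are not connected in the tree.

A tree decomposition must satisfy three properties: every vertex lies in some bag; for every edge, both endpoints lie together in some bag; and for every vertex, the bags containing it form a connected subtree. Here bags containing vertex 6 are not connected in the tree, so the decomposition is invalid.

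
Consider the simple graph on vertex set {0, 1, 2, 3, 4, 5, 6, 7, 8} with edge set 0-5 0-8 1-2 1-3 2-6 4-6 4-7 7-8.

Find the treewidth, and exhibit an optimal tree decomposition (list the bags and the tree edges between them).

Treewidth 1.
Bags: B1 = {0, 5}  B2 = {0, 8}  B3 = {7, 8}  B4 = {4, 7}  B5 = {4, 6}  B6 = {2, 6}  B7 = {1, 2}  B8 = {1, 3}
Tree: B1–B2, B2–B3, B3–B4, B4–B5, B5–B6, B6–B7, B7–B8

The largest bag has 2 vertices, giving width 1; this decomposition certifies tw(G) ≤ 1. Since G has at least one edge (e.g. 5–0), it is not an edgeless graph, so tw(G) ≥ 1. Hence tw(G) = 1 exactly.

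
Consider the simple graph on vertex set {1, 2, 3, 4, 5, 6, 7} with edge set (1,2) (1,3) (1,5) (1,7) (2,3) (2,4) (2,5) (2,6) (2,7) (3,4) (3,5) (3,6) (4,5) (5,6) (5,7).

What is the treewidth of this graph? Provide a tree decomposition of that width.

Every bag has size at most 4, so the width is 4 − 1 = 3 and tw(G) ≤ 3. Conversely, {1, 2, 3, 5} is a clique of size 4, and the vertices of any clique must share a bag in every tree decomposition; so some bag has ≥ 4 vertices and tw(G) ≥ 3. The upper and lower bounds meet at 3, so that is the treewidth.

Treewidth 3.
Bags: B1 = {2, 3, 5, 6}  B2 = {2, 3, 4, 5}  B3 = {1, 2, 3, 5}  B4 = {1, 2, 5, 7}
Tree: B1–B2, B2–B3, B3–B4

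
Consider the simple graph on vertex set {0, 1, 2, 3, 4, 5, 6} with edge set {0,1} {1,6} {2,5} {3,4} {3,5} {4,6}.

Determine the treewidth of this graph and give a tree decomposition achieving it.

Every bag has size at most 2, so the width is 2 − 1 = 1 and tw(G) ≤ 1. Any graph with an edge has treewidth ≥ 1, and G has the edge 2–5. Combining the bounds, tw(G) = 1.

Treewidth 1.
One such decomposition:
Bags: B1 = {2, 5}  B2 = {3, 5}  B3 = {3, 4}  B4 = {4, 6}  B5 = {1, 6}  B6 = {0, 1}
Tree: B1–B2, B2–B3, B3–B4, B4–B5, B5–B6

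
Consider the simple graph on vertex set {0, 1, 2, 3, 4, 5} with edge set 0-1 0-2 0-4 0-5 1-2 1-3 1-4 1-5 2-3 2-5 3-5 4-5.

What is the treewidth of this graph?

A width-3 tree decomposition is:
Bags: B1 = {0, 1, 2, 5}  B2 = {0, 1, 4, 5}  B3 = {1, 2, 3, 5}
Tree: B1–B2, B1–B3
Every bag has size at most 4, so the width is 4 − 1 = 3 and tw(G) ≤ 3. Conversely, {0, 1, 2, 5} is a clique of size 4, and the vertices of any clique must share a bag in every tree decomposition; so some bag has ≥ 4 vertices and tw(G) ≥ 3. Combining the bounds, tw(G) = 3.

3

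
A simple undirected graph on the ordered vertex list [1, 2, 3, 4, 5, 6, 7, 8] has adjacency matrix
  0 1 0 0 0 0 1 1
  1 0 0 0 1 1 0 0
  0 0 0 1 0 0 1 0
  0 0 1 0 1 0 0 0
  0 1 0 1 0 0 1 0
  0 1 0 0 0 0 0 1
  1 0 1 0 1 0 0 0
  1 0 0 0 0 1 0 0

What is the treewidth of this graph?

A width-2 tree decomposition is:
Bags: B1 = {3, 4, 5}  B2 = {3, 5, 7}  B3 = {2, 5, 7}  B4 = {1, 2, 7}  B5 = {1, 2, 6}  B6 = {1, 6, 8}
Tree: B1–B2, B2–B3, B3–B4, B4–B5, B5–B6
Each bag holds 3 vertices, so the decomposition has width 2, which upper-bounds the treewidth. The edges 4–3–7–5–4 form a cycle, so G is not a tree and its treewidth is at least 2. Combining the bounds, tw(G) = 2.

2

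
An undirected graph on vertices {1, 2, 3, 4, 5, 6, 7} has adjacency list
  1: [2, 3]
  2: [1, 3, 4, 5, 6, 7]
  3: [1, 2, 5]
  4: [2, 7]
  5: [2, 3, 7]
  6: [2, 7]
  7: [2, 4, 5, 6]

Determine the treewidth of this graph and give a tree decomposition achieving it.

Each bag holds 3 vertices, so the decomposition has width 2, which upper-bounds the treewidth. Conversely, {1, 2, 3} is a clique of size 3, and the vertices of any clique must share a bag in every tree decomposition; so some bag has ≥ 3 vertices and tw(G) ≥ 2. Combining the bounds, tw(G) = 2.

Treewidth 2.
One optimal decomposition is:
Bags: B1 = {2, 3, 5}  B2 = {1, 2, 3}  B3 = {2, 5, 7}  B4 = {2, 6, 7}  B5 = {2, 4, 7}
Tree: B1–B2, B1–B3, B3–B4, B4–B5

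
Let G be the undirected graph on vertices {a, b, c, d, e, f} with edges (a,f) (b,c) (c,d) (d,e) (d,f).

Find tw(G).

A width-1 tree decomposition is:
Bags: B1 = {c, d}  B2 = {d, f}  B3 = {d, e}  B4 = {b, c}  B5 = {a, f}
Tree: B1–B2, B2–B3, B1–B4, B2–B5
Every bag has size at most 2, so the width is 2 − 1 = 1 and tw(G) ≤ 1. Any graph with an edge has treewidth ≥ 1, and G has the edge c–d. Hence tw(G) = 1 exactly.

1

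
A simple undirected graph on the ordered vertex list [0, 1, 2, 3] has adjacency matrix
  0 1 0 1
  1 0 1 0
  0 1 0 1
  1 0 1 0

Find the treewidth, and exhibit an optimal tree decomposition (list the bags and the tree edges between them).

The largest bag has 3 vertices, giving width 2; this decomposition certifies tw(G) ≤ 2. For the lower bound, G contains the cycle 0–3–2–1–0, so G is not a forest; only forests have treewidth ≤ 1, hence tw(G) ≥ 2. Therefore the treewidth is 2.

Treewidth 2.
Bags: B1 = {0, 2, 3}  B2 = {0, 1, 2}
Tree: B1–B2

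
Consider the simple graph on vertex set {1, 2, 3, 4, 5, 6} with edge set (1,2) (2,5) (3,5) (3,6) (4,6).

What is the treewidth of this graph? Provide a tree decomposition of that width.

Every bag has size at most 2, so the width is 2 − 1 = 1 and tw(G) ≤ 1. Since G has at least one edge (e.g. 1–2), it is not an edgeless graph, so tw(G) ≥ 1. Combining the bounds, tw(G) = 1.

Treewidth 1.
Bags: B1 = {1, 2}  B2 = {2, 5}  B3 = {3, 5}  B4 = {3, 6}  B5 = {4, 6}
Tree: B1–B2, B2–B3, B3–B4, B4–B5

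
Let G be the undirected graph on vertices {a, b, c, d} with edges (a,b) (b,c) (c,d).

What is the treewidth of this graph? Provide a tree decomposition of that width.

Treewidth 1.
One such decomposition:
Bags: B1 = {b, c}  B2 = {a, b}  B3 = {c, d}
Tree: B1–B2, B1–B3

Every bag has size at most 2, so the width is 2 − 1 = 1 and tw(G) ≤ 1. Any graph with an edge has treewidth ≥ 1, and G has the edge b–c. Therefore the treewidth is 1.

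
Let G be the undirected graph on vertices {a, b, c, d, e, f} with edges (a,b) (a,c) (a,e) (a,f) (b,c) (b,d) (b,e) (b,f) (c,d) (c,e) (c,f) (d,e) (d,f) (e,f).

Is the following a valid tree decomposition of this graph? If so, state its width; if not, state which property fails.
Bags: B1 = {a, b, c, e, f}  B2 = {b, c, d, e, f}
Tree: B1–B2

Yes; width 4.

Every vertex of G appears in some bag (union = {a, b, c, d, e, f}); every edge is covered by a bag; and for each vertex v the set of bags containing v is connected in the bag tree. The decomposition is therefore valid. The largest bag has 5 vertices, so the width is 4.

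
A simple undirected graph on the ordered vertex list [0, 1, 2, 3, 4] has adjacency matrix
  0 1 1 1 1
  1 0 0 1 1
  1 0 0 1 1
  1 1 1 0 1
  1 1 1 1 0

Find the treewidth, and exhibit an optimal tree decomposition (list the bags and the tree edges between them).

Treewidth 3.
One optimal decomposition is:
Bags: B1 = {0, 1, 3, 4}  B2 = {0, 2, 3, 4}
Tree: B1–B2

The largest bag has 4 vertices, giving width 3; this decomposition certifies tw(G) ≤ 3. Conversely, {0, 1, 3, 4} is a clique of size 4, and the vertices of any clique must share a bag in every tree decomposition; so some bag has ≥ 4 vertices and tw(G) ≥ 3. Therefore the treewidth is 3.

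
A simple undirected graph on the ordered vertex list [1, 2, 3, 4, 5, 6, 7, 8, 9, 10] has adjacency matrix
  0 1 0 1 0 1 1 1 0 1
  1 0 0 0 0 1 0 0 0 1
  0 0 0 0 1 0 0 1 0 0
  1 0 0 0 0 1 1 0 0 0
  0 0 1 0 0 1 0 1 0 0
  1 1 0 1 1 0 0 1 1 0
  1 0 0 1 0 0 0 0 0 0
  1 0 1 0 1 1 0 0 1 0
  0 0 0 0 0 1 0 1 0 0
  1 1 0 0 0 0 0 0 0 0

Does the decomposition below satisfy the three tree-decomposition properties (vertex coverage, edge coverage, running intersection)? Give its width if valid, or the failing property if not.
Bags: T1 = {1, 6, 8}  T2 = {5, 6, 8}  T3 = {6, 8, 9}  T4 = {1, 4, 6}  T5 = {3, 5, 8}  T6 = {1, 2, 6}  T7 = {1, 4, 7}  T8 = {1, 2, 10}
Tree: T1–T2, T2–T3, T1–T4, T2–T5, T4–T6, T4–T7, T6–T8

Yes; width 2.

Vertex coverage: the bags together contain {1, 2, 3, 4, 5, 6, 7, 8, 9, 10}, the full vertex set. Edge coverage: each edge of G has both endpoints in at least one bag. Running intersection: for every vertex, the bags containing it form a connected subtree. All three properties hold, so this is a valid tree decomposition of width max|bag| − 1 = 2, and hence tw(G) ≤ 2.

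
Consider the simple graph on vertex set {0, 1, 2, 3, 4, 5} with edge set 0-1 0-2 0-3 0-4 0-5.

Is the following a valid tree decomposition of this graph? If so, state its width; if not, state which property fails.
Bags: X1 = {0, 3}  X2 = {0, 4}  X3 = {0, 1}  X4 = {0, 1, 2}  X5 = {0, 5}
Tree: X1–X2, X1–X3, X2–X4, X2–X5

No — bags containing vertex 1 are not connected in the tree.

A tree decomposition must satisfy three properties: every vertex lies in some bag; for every edge, both endpoints lie together in some bag; and for every vertex, the bags containing it form a connected subtree. Here bags containing vertex 1 are not connected in the tree, so the decomposition is invalid.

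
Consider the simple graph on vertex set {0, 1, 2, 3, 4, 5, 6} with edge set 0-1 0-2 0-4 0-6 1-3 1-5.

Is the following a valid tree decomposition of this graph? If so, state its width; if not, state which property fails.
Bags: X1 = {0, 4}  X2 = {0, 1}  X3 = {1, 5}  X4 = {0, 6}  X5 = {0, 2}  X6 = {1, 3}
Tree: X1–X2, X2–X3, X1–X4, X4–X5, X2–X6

Every vertex of G appears in some bag (union = {0, 1, 2, 3, 4, 5, 6}); every edge is covered by a bag; and for each vertex v the set of bags containing v is connected in the bag tree. The decomposition is therefore valid. The largest bag has 2 vertices, so the width is 1.

Yes; width 1.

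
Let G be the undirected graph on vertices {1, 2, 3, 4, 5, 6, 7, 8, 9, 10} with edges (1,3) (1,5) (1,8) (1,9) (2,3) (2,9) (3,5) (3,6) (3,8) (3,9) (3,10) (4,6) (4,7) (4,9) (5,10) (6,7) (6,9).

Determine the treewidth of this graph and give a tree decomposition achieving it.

Treewidth 2.
Bags: B1 = {1, 3, 9}  B2 = {1, 3, 8}  B3 = {2, 3, 9}  B4 = {3, 6, 9}  B5 = {4, 6, 9}  B6 = {1, 3, 5}  B7 = {3, 5, 10}  B8 = {4, 6, 7}
Tree: B1–B2, B1–B3, B1–B4, B4–B5, B2–B6, B6–B7, B5–B8

Each bag holds 3 vertices, so the decomposition has width 2, which upper-bounds the treewidth. For the lower bound, the 3 vertices {1, 3, 8} are pairwise adjacent, and any tree decomposition puts a clique entirely inside one bag — forcing width ≥ 2. The upper and lower bounds meet at 2, so that is the treewidth.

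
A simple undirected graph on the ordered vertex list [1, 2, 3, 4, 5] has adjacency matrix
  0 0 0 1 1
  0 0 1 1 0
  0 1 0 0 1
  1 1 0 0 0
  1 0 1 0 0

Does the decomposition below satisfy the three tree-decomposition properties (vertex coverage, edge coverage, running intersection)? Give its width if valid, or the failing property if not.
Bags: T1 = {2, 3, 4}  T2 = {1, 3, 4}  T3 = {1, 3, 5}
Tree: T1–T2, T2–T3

Yes; width 2.

Every vertex of G appears in some bag (union = {1, 2, 3, 4, 5}); every edge is covered by a bag; and for each vertex v the set of bags containing v is connected in the bag tree. The decomposition is therefore valid. The largest bag has 3 vertices, so the width is 2.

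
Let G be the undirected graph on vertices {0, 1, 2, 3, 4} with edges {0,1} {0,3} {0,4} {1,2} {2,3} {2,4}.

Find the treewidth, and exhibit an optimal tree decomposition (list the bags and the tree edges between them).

Treewidth 2.
One optimal decomposition is:
Bags: B1 = {0, 1, 2}  B2 = {0, 2, 3}  B3 = {0, 2, 4}
Tree: B1–B2, B2–B3

Each bag holds 3 vertices, so the decomposition has width 2, which upper-bounds the treewidth. For the lower bound, G contains the cycle 1–2–3–0–1, so G is not a forest; only forests have treewidth ≤ 1, hence tw(G) ≥ 2. The upper and lower bounds meet at 2, so that is the treewidth.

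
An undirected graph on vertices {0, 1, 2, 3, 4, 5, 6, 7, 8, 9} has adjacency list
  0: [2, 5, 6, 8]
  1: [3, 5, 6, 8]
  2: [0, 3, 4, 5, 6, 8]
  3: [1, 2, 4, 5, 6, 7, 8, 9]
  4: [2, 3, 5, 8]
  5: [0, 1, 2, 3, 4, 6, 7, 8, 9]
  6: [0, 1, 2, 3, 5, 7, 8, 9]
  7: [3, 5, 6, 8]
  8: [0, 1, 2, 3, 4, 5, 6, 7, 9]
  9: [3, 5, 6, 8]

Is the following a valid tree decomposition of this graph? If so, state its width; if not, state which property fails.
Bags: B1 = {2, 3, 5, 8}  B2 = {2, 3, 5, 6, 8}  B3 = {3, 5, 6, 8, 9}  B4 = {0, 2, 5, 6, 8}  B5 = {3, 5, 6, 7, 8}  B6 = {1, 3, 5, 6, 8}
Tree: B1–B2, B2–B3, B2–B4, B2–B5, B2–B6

No — vertex 4 appears in no bag.

A tree decomposition must satisfy three properties: every vertex lies in some bag; for every edge, both endpoints lie together in some bag; and for every vertex, the bags containing it form a connected subtree. Here vertex 4 appears in no bag, so the decomposition is invalid.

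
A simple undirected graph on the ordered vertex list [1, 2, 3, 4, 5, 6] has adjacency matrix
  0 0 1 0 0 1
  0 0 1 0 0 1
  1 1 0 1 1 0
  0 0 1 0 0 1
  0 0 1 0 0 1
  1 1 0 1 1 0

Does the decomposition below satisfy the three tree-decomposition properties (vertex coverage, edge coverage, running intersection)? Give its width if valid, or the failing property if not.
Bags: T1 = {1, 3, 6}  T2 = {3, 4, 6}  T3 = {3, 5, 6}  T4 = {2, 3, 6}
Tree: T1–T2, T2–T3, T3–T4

Yes; width 2.

Vertex coverage: the bags together contain {1, 2, 3, 4, 5, 6}, the full vertex set. Edge coverage: each edge of G has both endpoints in at least one bag. Running intersection: for every vertex, the bags containing it form a connected subtree. All three properties hold, so this is a valid tree decomposition of width max|bag| − 1 = 2, and hence tw(G) ≤ 2.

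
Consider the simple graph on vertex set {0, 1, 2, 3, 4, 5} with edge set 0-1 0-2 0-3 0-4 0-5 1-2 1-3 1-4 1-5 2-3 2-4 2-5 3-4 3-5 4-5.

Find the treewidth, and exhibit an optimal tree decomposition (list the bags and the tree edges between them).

A single bag containing all 6 vertices is trivially a valid decomposition of width 5. On the other hand G contains the 6-clique {0, 1, 2, 3, 4, 5}. A clique must lie in a single bag of any decomposition, so no decomposition can have width below 5. Therefore the treewidth is 5.

Treewidth 5.
One optimal decomposition is:
Bags: B1 = {0, 1, 2, 3, 4, 5}
Tree: (single bag)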